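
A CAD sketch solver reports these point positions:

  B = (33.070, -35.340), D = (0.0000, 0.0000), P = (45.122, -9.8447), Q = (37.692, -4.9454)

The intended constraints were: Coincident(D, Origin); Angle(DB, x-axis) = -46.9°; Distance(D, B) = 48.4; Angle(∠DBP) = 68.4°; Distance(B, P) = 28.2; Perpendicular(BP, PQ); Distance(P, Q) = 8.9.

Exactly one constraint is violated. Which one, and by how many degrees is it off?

Perpendicular(BP, PQ) — off by 8.10°.

D = (0.00, 0.00) ✓; DB at -46.90° ✓; |DB| = 48.40 ✓; ∠DBP = 68.40° ✓; |BP| = 28.20 ✓; ∠(BP, PQ) = 81.90° ✗; |PQ| = 8.900 ✓.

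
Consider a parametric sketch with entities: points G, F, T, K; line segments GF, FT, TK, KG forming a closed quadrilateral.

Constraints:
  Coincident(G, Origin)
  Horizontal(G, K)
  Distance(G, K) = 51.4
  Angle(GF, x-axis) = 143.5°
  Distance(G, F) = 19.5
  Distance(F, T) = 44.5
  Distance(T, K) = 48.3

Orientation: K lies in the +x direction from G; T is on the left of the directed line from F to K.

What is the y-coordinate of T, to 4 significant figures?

37.27

Checks: |FT| = 44.50 ✓; |TK| = 48.30 ✓.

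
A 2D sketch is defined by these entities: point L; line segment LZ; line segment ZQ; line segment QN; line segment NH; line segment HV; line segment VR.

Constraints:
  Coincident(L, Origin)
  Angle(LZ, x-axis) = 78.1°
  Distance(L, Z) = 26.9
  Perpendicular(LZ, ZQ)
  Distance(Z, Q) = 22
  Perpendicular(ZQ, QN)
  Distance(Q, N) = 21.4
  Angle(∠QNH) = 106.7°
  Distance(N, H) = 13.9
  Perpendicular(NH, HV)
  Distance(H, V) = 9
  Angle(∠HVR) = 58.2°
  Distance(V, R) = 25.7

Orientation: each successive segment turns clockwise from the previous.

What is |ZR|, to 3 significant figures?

38.8

NH is perpendicular to HV, so HV runs at 94.8°; with |HV| = 9.0, V = (8.06, 8.65). ∠HVR = 58.2° gives VR at -27.0° from the x-axis; with |VR| = 25.7, R = (31.0, -3.02). Then |ZR| = |R − Z| = 38.8.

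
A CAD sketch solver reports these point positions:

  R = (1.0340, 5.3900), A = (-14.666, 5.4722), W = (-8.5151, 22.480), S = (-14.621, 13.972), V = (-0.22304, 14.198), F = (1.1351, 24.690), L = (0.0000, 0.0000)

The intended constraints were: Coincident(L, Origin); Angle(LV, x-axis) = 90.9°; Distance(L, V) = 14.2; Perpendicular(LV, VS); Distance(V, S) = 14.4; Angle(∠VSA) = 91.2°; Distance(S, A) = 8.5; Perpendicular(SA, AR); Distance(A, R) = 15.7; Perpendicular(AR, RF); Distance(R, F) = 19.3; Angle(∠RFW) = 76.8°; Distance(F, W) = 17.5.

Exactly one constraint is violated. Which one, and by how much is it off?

Distance(F, W) = 17.5 — off by 7.60.

L = (0.00, 0.00) ✓; LV at 90.90° ✓; |LV| = 14.20 ✓; ∠(LV, VS) = 90.00° ✓; |VS| = 14.40 ✓; ∠VSA = 91.20° ✓; |SA| = 8.500 ✓; ∠(SA, AR) = 90.00° ✓; |AR| = 15.70 ✓; ∠(AR, RF) = 90.00° ✓; |RF| = 19.30 ✓; ∠RFW = 76.80° ✓; |FW| = 9.900 ✗.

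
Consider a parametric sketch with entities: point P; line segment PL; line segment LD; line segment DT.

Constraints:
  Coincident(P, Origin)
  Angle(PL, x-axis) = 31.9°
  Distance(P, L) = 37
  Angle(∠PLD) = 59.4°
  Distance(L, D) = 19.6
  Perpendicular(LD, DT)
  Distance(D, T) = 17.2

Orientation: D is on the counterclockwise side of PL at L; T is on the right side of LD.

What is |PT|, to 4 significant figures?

49.05

P is at the origin; PL runs at 31.9° with length 37.0, so L = 37.0·(cos 31.9°, sin 31.9°) = (31.41, 19.55). ∠PLD = 59.4°, so LD runs at 31.9° + (180° − 59.4°) = 152.5° from the x-axis; with |LD| = 19.6, D = L + 19.6·(cos 152.5°, sin 152.5°) = (14.03, 28.60). LD is perpendicular to DT; with |DT| = 17.2 on the right of LD, T = D + 17.2·(0.4617, 0.8870) = (21.97, 43.86). Then |PT| = |T − P| = 49.05.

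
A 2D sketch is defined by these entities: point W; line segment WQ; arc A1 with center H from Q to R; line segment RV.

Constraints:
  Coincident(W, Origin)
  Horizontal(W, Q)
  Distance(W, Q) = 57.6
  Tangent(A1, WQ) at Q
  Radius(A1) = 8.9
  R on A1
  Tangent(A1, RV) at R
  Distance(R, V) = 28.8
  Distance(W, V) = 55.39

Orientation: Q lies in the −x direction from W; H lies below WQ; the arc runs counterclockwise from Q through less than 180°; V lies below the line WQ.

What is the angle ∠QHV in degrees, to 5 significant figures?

150.59°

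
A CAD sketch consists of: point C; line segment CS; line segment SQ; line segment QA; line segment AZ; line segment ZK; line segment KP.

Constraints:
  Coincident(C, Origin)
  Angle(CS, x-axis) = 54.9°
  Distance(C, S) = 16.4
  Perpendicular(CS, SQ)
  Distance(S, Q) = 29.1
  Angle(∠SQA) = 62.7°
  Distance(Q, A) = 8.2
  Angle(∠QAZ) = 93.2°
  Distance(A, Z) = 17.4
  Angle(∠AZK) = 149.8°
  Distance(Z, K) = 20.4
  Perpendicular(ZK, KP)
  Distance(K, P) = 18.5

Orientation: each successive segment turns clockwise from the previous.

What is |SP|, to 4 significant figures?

29.95

∠AZK = 149.8° gives ZK at 90.60° from the x-axis; with |ZK| = 20.4, K = (16.85, 28.23). ZK is perpendicular to KP, so KP runs at 0.6000°; with |KP| = 18.5, P = (35.35, 28.42). Then |SP| = |P − S| = 29.95.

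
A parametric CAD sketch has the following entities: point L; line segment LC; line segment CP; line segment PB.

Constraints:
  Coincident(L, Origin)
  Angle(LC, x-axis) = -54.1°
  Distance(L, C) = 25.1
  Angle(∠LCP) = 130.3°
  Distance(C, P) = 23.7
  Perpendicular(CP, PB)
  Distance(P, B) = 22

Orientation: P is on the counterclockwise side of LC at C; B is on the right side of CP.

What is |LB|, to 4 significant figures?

57.34

∠LCP = 130.3°, so CP runs at -54.1° + (180° − 130.3°) = -4.400° from the x-axis; with |CP| = 23.7, P = C + 23.7·(cos -4.400°, sin -4.400°) = (38.35, -22.15). The perpendicularity gives PB at right angles to CP; with |PB| = 22.0 on the right of CP, B = P + 22.0·(-0.07672, -0.9971) = (36.66, -44.09). Then |LB| = |B − L| = 57.34.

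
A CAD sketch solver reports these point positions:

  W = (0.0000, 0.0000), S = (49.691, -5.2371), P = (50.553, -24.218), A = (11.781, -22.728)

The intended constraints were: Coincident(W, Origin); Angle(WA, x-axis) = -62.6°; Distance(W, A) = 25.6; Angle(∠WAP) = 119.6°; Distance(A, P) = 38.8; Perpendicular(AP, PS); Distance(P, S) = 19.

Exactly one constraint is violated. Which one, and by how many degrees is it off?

Perpendicular(AP, PS) — off by 4.80°.

W = (0.00, 0.00) ✓; WA at -62.60° ✓; |WA| = 25.60 ✓; ∠WAP = 119.6° ✓; |AP| = 38.80 ✓; ∠(AP, PS) = 94.80° ✗; |PS| = 19.00 ✓.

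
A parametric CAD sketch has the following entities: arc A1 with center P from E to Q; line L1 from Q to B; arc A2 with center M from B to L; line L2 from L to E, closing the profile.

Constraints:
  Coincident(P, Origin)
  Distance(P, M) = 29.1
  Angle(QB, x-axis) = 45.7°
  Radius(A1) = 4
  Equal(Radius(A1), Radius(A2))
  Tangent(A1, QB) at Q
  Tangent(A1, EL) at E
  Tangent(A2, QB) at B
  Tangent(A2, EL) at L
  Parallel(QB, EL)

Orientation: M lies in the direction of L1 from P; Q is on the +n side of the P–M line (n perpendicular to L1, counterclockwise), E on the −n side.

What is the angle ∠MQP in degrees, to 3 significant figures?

82.2°

The slot axis is L1's direction at 45.7°, so u = (cos 45.7°, sin 45.7°) = (0.698, 0.716) and n = (−sin 45.7°, cos 45.7°) = (-0.716, 0.698). P is at the origin and M lies 29.1 along u from P, so M = 29.1·u = (20.3, 20.8). Tangency of A1 to both parallel lines with radius 4.0 puts Q and E at P ± 4.0·n: Q = (-2.86, 2.79), E = (2.86, -2.79). Then cos ∠MQP = QM·QP / (|QM||QP|), giving 82.2°.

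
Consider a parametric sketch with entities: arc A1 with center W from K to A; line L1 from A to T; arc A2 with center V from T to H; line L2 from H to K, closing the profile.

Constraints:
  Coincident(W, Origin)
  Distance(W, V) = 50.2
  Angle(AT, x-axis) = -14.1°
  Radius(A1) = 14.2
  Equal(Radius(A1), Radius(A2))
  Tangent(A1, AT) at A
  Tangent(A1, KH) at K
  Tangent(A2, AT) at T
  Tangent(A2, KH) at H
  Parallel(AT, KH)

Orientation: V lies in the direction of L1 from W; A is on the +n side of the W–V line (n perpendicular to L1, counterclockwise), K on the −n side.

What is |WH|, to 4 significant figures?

52.17

Tangency of A1 to both parallel lines with radius 14.2 puts A and K at W ± 14.2·n: A = (3.459, 13.77), K = (-3.459, -13.77). Equal radii place T and H the same way about V: T = V + 14.2·n = (52.15, 1.543), H = V − 14.2·n = (45.23, -26.00). Then |WH| = |H − W| = 52.17.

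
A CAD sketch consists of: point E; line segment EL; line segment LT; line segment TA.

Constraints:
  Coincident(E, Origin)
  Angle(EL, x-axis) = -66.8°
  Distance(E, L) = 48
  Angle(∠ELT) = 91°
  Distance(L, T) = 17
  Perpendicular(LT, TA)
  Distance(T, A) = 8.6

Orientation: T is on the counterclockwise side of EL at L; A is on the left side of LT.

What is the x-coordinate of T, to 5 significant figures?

34.649

E is at the origin; EL runs at -66.8° with length 48.0, so L = 48.0·(cos -66.8°, sin -66.8°) = (18.909, -44.118). ∠ELT = 91.0°, so LT runs at -66.8° + (180° − 91.0°) = 22.200° from the x-axis; with |LT| = 17.0, T = L + 17.0·(cos 22.200°, sin 22.200°) = (34.649, -37.695). So T.x = 34.649.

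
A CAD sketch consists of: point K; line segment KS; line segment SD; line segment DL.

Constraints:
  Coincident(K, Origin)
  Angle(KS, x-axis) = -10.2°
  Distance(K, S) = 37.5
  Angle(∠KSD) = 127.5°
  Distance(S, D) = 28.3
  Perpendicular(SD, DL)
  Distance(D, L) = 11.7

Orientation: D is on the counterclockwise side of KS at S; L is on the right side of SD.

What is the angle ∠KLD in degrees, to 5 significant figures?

50.968°

K is at the origin; KS runs at -10.2° with length 37.5, so S = 37.5·(cos -10.2°, sin -10.2°) = (36.907, -6.6407). ∠KSD = 127.5°, so SD runs at -10.2° + (180° − 127.5°) = 42.300° from the x-axis; with |SD| = 28.3, D = S + 28.3·(cos 42.300°, sin 42.300°) = (57.839, 12.406). SD is perpendicular to DL; with |DL| = 11.7 on the right of SD, L = D + 11.7·(0.67301, -0.73963) = (65.713, 3.7519). Then cos ∠KLD = LK·LD / (|LK||LD|), giving 50.968°.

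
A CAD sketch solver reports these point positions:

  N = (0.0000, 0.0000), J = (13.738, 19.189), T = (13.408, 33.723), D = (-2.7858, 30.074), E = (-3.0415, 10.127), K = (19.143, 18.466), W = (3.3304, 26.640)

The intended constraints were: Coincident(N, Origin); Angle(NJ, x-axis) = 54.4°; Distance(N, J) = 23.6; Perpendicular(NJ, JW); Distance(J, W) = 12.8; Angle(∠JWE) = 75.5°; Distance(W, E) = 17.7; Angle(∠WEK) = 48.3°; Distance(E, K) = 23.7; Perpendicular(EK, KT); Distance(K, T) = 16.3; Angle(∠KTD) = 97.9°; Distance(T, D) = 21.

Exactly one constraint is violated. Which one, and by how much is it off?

Distance(T, D) = 21 — off by 4.40.

N = (0.00, 0.00) ✓; NJ at 54.40° ✓; |NJ| = 23.60 ✓; ∠(NJ, JW) = 90.00° ✓; |JW| = 12.80 ✓; ∠JWE = 75.50° ✓; |WE| = 17.70 ✓; ∠WEK = 48.30° ✓; |EK| = 23.70 ✓; ∠(EK, KT) = 90.00° ✓; |KT| = 16.30 ✓; ∠KTD = 97.90° ✓; |TD| = 16.60 ✗.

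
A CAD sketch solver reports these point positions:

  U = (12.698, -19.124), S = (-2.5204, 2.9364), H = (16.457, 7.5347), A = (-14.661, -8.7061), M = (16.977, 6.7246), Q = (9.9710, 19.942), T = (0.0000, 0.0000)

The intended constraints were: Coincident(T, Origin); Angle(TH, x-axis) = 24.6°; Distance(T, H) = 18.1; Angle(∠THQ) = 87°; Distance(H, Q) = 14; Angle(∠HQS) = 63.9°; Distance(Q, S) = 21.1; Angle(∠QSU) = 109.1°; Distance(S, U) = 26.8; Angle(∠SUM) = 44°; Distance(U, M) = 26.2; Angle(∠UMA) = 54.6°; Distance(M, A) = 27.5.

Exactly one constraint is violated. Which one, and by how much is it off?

Distance(M, A) = 27.5 — off by 7.70.

T = (0.00, 0.00) ✓; TH at 24.60° ✓; |TH| = 18.10 ✓; ∠THQ = 87.00° ✓; |HQ| = 14.00 ✓; ∠HQS = 63.90° ✓; |QS| = 21.10 ✓; ∠QSU = 109.1° ✓; |SU| = 26.80 ✓; ∠SUM = 44.00° ✓; |UM| = 26.20 ✓; ∠UMA = 54.60° ✓; |MA| = 35.20 ✗.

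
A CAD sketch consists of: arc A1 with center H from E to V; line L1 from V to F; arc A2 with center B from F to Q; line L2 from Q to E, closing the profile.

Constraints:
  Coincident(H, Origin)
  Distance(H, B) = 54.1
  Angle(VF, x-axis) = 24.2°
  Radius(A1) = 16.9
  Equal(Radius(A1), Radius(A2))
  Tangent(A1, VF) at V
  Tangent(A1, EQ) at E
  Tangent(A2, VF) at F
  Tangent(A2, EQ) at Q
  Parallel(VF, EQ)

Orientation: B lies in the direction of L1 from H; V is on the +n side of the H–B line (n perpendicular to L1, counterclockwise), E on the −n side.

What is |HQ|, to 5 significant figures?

56.678

The slot axis is L1's direction at 24.2°, so u = (cos 24.2°, sin 24.2°) = (0.91212, 0.40992) and n = (−sin 24.2°, cos 24.2°) = (-0.40992, 0.91212). H is at the origin and B lies 54.1 along u from H, so B = 54.1·u = (49.346, 22.177). Tangency of A1 to both parallel lines with radius 16.9 puts V and E at H ± 16.9·n: V = (-6.9277, 15.415), E = (6.9277, -15.415). Equal radii place F and Q the same way about B: F = B + 16.9·n = (42.418, 37.592), Q = B − 16.9·n = (56.273, 6.7620). Then |HQ| = |Q − H| = 56.678.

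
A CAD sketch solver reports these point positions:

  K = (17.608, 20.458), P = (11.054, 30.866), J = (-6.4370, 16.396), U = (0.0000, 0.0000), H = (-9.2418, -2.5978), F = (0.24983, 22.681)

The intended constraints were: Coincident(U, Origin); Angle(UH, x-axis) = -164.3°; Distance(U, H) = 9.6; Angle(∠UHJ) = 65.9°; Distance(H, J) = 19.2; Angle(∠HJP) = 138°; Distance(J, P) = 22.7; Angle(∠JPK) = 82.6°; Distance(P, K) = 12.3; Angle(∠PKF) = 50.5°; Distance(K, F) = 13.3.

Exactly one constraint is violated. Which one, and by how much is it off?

Distance(K, F) = 13.3 — off by 4.20.

U = (0.00, 0.00) ✓; UH at -164.3° ✓; |UH| = 9.600 ✓; ∠UHJ = 65.90° ✓; |HJ| = 19.20 ✓; ∠HJP = 138.0° ✓; |JP| = 22.70 ✓; ∠JPK = 82.60° ✓; |PK| = 12.30 ✓; ∠PKF = 50.50° ✓; |KF| = 17.50 ✗.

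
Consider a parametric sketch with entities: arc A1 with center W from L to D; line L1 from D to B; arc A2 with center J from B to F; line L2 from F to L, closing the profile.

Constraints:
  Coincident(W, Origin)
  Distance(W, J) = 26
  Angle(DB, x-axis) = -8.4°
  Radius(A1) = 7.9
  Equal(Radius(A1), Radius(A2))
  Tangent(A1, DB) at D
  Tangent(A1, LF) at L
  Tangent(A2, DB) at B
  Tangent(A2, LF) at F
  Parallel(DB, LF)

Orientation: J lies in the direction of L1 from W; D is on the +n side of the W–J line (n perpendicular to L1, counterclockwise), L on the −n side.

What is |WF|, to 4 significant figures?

27.17

Tangency of A1 to both parallel lines with radius 7.9 puts D and L at W ± 7.9·n: D = (1.154, 7.815), L = (-1.154, -7.815). Equal radii place B and F the same way about J: B = J + 7.9·n = (26.88, 4.017), F = J − 7.9·n = (24.57, -11.61). Then |WF| = |F − W| = 27.17.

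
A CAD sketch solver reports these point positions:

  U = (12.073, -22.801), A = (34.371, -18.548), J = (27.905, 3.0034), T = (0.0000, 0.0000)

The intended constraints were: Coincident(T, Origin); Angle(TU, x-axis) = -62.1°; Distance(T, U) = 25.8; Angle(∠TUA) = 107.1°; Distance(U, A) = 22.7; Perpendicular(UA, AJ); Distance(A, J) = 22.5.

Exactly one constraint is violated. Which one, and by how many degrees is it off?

Perpendicular(UA, AJ) — off by 5.90°.

T = (0.00, 0.00) ✓; TU at -62.10° ✓; |TU| = 25.80 ✓; ∠TUA = 107.1° ✓; |UA| = 22.70 ✓; ∠(UA, AJ) = 95.90° ✗; |AJ| = 22.50 ✓.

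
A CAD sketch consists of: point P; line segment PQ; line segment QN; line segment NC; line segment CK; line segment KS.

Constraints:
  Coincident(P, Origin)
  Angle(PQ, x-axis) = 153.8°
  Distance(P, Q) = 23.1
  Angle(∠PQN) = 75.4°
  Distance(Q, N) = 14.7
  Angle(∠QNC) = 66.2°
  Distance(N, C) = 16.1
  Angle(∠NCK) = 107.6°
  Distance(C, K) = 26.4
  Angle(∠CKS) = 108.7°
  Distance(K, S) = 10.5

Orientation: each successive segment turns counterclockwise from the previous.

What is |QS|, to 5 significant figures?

20.380

P is at the origin; PQ runs at 153.8° with length 23.1, so Q = (-20.727, 10.199). ∠PQN = 75.4° gives QN at -101.60° from the x-axis; with |QN| = 14.7, N = (-23.683, -4.2010). ∠QNC = 66.2° gives NC at 12.200° from the x-axis; with |NC| = 16.1, C = (-7.9461, -0.79864). ∠NCK = 107.6° gives CK at 84.600° from the x-axis; with |CK| = 26.4, K = (-5.4617, 25.484). ∠CKS = 108.7° gives KS at 155.90° from the x-axis; with |KS| = 10.5, S = (-15.046, 29.772). Then |QS| = |S − Q| = 20.380.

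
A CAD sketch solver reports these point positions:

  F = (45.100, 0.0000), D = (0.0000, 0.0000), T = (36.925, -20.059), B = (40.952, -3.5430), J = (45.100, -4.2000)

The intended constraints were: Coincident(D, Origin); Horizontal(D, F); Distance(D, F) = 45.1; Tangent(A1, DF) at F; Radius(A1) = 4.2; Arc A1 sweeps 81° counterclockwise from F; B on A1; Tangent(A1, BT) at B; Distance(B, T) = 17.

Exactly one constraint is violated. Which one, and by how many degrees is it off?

Tangent(A1, BT) at B — off by 4.70°.

D = (0.00, 0.00) ✓; D.y = 0.00, F.y = 0.00 ✓; |DF| = 45.10 ✓; ∠(JF, FD) = 90.00° ✓; |JF| = 4.200 ✓; bearing(J→B) − bearing(J→F) = 81.00° ✓; |JB| = 4.200 ✓; ∠(JB, BT) = 94.70° ✗; |BT| = 17.00 ✓.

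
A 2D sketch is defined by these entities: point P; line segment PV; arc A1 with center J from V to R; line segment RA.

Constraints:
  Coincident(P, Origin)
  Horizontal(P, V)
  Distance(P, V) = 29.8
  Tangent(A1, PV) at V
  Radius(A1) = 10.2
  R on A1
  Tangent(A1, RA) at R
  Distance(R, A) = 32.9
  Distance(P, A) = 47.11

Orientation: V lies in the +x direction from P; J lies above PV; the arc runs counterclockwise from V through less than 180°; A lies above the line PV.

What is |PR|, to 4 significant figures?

41.39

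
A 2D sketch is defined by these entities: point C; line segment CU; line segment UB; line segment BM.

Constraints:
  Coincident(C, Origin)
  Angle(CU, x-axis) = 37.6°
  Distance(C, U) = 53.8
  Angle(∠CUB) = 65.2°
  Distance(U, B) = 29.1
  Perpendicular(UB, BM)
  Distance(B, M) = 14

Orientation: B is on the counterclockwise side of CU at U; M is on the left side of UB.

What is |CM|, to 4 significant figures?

35.45

∠CUB = 65.2°, so UB runs at 37.6° + (180° − 65.2°) = 152.4° from the x-axis; with |UB| = 29.1, B = U + 29.1·(cos 152.4°, sin 152.4°) = (16.84, 46.31). UB ⟂ BM; with |BM| = 14.0 on the left of UB, M = B + 14.0·(-0.4633, -0.8862) = (10.35, 33.90). Then |CM| = |M − C| = 35.45.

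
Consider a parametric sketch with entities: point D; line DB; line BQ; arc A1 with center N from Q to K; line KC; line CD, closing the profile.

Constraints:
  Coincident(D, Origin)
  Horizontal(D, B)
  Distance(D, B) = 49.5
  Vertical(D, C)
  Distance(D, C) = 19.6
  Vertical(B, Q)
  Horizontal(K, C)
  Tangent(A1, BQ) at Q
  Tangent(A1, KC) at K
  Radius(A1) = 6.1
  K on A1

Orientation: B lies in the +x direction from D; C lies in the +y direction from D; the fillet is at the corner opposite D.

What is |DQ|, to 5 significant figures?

51.308

D is at the origin; D and B share the same y with |DB| = 49.5 and B on the +x side, so B = (49.500, 0.0000). D and C share the same x with |DC| = 19.6 and C on the +y side, so C = (0.0000, 19.600). The virtual corner opposite D is at (49.500, 19.600). Tangency of A1 to BQ means the radius NQ is perpendicular to BQ and A1 meets KC tangentially, so NK is at right angles to KC, with radius 6.1, so the center N sits 6.1 in from both sides at N = (43.400, 13.500). That places the tangent points at Q = (49.500, 13.500) on BQ and K = (43.400, 19.600) on KC. Then |DQ| = |Q − D| = 51.308.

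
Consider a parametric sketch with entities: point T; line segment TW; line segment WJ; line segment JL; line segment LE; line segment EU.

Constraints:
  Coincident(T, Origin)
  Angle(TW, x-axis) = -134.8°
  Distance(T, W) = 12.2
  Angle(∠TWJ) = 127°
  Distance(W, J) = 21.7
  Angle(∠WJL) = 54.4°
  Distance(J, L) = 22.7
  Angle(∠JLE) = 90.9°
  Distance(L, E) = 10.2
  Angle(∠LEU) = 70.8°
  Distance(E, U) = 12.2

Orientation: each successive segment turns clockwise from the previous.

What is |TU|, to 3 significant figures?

17.8

∠JLE = 90.9° gives LE at -42.5° from the x-axis; with |LE| = 10.2, E = (-6.98, 3.89). ∠LEU = 70.8° gives EU at -152° from the x-axis; with |EU| = 12.2, U = (-17.7, -1.89). Then |TU| = |U − T| = 17.8.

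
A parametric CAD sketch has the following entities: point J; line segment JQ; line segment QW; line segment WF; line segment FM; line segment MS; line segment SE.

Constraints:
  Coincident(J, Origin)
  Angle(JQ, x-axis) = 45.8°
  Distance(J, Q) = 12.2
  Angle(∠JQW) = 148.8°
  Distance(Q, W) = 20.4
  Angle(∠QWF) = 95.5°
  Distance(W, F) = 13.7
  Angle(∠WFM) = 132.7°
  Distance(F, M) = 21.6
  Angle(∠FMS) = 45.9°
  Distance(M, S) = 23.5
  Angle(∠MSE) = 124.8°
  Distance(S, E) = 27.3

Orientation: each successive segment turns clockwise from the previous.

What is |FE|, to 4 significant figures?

25.02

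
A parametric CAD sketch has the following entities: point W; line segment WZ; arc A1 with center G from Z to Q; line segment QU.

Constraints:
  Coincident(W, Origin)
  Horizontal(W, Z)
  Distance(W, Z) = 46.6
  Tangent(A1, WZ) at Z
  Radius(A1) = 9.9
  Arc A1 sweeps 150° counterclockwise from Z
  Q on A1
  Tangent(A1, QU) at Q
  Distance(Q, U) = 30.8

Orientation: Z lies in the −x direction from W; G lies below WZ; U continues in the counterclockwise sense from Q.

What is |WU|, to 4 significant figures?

42.03

W is at the origin; W and Z share the same y with |WZ| = 46.6 and Z on the −x side, so Z = (-46.60, 0.000). A1 meets WZ tangentially, so GZ is at right angles to WZ, so G = Z + (0, -9.9) = (-46.60, -9.900). On A1, Z sits at bearing 90° from G; a 150° counterclockwise sweep puts Q at bearing 240°, so Q = G + 9.9·(cos 240°, sin 240°) = (-51.55, -18.47). Since A1 is tangent to QU there, GQ ⟂ QU, so QU runs along (−sin 240°, cos 240°); with |QU| = 30.8, U = (-24.88, -33.87). Then |WU| = |U − W| = 42.03.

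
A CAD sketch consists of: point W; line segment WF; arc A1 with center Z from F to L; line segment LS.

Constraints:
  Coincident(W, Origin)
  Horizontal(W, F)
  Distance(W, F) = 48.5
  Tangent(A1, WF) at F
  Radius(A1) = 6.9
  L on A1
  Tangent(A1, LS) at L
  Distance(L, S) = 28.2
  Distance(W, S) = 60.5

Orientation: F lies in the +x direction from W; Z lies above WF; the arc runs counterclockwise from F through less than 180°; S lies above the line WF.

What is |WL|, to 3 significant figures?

55.9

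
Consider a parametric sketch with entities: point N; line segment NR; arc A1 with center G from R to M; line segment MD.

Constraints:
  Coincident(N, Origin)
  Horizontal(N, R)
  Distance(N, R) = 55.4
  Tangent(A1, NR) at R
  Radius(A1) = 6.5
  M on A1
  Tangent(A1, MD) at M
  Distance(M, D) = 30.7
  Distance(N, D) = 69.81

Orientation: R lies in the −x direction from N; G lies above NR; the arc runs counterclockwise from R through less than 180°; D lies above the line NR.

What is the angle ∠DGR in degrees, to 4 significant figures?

173.9°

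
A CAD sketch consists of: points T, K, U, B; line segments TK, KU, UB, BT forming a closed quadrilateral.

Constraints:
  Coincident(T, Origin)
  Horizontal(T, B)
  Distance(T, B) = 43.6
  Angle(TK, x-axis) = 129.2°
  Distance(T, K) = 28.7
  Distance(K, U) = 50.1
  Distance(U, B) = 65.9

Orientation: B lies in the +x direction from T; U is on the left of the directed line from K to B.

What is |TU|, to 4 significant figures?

61.47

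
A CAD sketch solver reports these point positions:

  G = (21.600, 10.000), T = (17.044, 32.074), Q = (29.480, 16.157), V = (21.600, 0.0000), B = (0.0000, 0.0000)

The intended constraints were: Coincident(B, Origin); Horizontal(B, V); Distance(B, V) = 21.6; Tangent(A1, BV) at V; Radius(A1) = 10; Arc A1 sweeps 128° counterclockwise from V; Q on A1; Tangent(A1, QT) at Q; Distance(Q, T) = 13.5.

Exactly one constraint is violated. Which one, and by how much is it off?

Distance(Q, T) = 13.5 — off by 6.70.

B = (0.00, 0.00) ✓; B.y = 0.00, V.y = 0.00 ✓; |BV| = 21.60 ✓; ∠(GV, VB) = 90.00° ✓; |GV| = 10.00 ✓; bearing(G→Q) − bearing(G→V) = 128.0° ✓; |GQ| = 10.00 ✓; ∠(GQ, QT) = 90.00° ✓; |QT| = 20.20 ✗.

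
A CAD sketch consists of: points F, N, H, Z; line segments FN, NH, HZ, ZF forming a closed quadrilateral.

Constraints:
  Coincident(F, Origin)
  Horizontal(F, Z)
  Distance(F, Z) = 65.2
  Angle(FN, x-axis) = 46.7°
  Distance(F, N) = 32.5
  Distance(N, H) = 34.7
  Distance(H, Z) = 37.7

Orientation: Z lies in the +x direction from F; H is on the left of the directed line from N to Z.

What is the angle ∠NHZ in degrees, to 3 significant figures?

85.1°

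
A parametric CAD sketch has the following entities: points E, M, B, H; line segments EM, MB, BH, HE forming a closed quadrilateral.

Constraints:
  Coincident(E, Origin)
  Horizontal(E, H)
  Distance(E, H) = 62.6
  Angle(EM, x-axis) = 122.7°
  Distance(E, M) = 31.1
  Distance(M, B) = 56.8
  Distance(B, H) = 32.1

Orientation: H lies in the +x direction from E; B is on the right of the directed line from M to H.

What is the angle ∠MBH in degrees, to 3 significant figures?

139°

Checks: |MB| = 56.80 ✓; |BH| = 32.10 ✓.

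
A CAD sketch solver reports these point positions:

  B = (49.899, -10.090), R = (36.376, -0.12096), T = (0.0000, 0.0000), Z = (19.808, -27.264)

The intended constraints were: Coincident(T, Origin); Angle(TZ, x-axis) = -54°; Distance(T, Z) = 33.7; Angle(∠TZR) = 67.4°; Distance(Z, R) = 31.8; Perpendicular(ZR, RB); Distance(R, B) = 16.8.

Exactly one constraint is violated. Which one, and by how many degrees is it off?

Perpendicular(ZR, RB) — off by 5.00°.

T = (0.00, 0.00) ✓; TZ at -54.00° ✓; |TZ| = 33.70 ✓; ∠TZR = 67.40° ✓; |ZR| = 31.80 ✓; ∠(ZR, RB) = 95.00° ✗; |RB| = 16.80 ✓.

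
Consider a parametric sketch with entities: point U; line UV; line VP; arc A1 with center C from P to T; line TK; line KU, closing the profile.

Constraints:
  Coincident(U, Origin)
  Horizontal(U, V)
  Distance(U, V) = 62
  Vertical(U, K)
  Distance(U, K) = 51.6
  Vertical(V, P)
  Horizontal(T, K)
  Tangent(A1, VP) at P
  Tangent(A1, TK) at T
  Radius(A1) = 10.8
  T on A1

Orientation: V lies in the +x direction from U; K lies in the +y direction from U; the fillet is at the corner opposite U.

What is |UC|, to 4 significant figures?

65.47

U and K share the same x with |UK| = 51.6 and K on the +y side, so K = (0.000, 51.60). The virtual corner opposite U is at (62.00, 51.60). The tangent condition forces CP to be normal to VP and tangency of A1 to TK means the radius CT is perpendicular to TK, with radius 10.8, so the center C sits 10.8 in from both sides at C = (51.20, 40.80). Then |UC| = |C − U| = 65.47.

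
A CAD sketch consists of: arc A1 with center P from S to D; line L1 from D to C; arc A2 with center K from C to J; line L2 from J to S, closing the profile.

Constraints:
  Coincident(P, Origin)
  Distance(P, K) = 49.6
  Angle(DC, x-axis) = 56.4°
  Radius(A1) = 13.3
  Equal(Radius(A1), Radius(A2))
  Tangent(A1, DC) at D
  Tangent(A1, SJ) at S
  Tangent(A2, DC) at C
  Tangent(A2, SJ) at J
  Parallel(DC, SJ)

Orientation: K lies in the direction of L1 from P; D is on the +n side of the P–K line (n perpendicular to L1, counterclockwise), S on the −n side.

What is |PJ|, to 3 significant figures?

51.4

Tangency of A1 to both parallel lines with radius 13.3 puts D and S at P ± 13.3·n: D = (-11.1, 7.36), S = (11.1, -7.36). Equal radii place C and J the same way about K: C = K + 13.3·n = (16.4, 48.7), J = K − 13.3·n = (38.5, 34.0). Then |PJ| = |J − P| = 51.4.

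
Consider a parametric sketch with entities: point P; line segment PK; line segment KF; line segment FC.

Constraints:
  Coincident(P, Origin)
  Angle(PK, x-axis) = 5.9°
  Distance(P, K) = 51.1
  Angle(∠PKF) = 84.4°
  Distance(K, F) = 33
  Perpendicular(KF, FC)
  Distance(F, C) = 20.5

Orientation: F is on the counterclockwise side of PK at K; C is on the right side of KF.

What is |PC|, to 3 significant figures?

76.7

∠PKF = 84.4°, so KF runs at 5.9° + (180° − 84.4°) = 102° from the x-axis; with |KF| = 33.0, F = K + 33.0·(cos 102°, sin 102°) = (44.3, 37.6). The perpendicularity gives FC at right angles to KF; with |FC| = 20.5 on the right of KF, C = F + 20.5·(0.980, 0.199) = (64.3, 41.7). Then |PC| = |C − P| = 76.7.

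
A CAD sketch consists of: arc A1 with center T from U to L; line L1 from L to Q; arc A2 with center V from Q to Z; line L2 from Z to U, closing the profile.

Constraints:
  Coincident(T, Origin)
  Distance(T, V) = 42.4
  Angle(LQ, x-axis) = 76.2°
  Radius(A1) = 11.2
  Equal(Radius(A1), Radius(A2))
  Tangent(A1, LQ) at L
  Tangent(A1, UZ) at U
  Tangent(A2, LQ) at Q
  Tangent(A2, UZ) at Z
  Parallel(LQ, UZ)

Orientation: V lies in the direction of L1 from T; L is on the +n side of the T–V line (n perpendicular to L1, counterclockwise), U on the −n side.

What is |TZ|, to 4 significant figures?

43.85

The slot axis is L1's direction at 76.2°, so u = (cos 76.2°, sin 76.2°) = (0.2385, 0.9711) and n = (−sin 76.2°, cos 76.2°) = (-0.9711, 0.2385). T is at the origin and V lies 42.4 along u from T, so V = 42.4·u = (10.11, 41.18). Tangency of A1 to both parallel lines with radius 11.2 puts L and U at T ± 11.2·n: L = (-10.88, 2.672), U = (10.88, -2.672). Equal radii place Q and Z the same way about V: Q = V + 11.2·n = (-0.7629, 43.85), Z = V − 11.2·n = (20.99, 38.50). Then |TZ| = |Z − T| = 43.85.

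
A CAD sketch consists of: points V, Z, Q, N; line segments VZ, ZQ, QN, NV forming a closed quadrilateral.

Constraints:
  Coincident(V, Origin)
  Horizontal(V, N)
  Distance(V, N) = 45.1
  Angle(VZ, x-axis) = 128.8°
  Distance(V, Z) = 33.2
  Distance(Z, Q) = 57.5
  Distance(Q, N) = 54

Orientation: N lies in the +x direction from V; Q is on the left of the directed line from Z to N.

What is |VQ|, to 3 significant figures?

60.2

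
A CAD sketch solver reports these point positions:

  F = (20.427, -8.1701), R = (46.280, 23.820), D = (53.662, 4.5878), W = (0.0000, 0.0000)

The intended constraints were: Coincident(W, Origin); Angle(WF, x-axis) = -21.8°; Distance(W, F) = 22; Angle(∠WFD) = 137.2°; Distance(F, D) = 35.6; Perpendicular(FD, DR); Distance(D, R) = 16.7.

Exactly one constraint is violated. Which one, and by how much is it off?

Distance(D, R) = 16.7 — off by 3.90.

W = (0.00, 0.00) ✓; WF at -21.80° ✓; |WF| = 22.00 ✓; ∠WFD = 137.2° ✓; |FD| = 35.60 ✓; ∠(FD, DR) = 90.00° ✓; |DR| = 20.60 ✗.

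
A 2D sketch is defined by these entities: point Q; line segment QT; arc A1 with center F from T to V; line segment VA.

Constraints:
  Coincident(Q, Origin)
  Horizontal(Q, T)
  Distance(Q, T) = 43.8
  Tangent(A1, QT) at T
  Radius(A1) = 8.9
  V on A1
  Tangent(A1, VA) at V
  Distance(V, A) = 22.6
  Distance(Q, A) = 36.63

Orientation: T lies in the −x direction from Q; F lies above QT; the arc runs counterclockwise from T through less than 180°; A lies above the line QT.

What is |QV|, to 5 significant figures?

36.102

Q is at the origin; QT is horizontal with |QT| = 43.8 and T on the −x side, so T = (-43.800, 0.0000). A1 meets QT tangentially, so FT is at right angles to QT, so F = T + (0, 8.9) = (-43.800, 8.9000). Since FV ⟂ VA (tangency), |FA| = √(8.9² + 22.6²) = 24.289 regardless of where V sits on A1. So A lies on both circle(Q, 36.63) and circle(F, 24.289); the above-QT intersection is A = (-26.181, 25.619). V is the foot of the tangent from A: V = (-35.734, 5.1377).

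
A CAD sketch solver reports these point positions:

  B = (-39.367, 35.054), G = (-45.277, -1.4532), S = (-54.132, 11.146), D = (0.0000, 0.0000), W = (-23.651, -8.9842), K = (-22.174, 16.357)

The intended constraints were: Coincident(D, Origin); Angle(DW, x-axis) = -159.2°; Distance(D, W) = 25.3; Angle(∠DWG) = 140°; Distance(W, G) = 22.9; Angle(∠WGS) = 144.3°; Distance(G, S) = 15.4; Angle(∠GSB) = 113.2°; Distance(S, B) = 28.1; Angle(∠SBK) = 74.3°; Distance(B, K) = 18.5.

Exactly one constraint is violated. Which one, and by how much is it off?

Distance(B, K) = 18.5 — off by 6.90.

D = (0.00, 0.00) ✓; DW at -159.2° ✓; |DW| = 25.30 ✓; ∠DWG = 140.0° ✓; |WG| = 22.90 ✓; ∠WGS = 144.3° ✓; |GS| = 15.40 ✓; ∠GSB = 113.2° ✓; |SB| = 28.10 ✓; ∠SBK = 74.30° ✓; |BK| = 25.40 ✗.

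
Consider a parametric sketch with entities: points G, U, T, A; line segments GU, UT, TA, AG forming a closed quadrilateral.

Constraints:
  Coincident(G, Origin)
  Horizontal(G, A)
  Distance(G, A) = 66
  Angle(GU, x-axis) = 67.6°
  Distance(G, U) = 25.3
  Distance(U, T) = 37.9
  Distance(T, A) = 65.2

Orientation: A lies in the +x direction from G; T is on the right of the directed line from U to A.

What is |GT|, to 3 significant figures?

14.0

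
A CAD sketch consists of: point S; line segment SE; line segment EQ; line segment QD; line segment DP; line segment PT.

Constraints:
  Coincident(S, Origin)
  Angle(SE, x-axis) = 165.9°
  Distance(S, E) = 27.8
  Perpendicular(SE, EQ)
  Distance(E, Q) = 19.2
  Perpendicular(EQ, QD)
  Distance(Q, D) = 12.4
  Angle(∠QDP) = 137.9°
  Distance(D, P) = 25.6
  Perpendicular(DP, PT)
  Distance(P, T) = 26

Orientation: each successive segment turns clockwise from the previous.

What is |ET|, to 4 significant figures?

22.20

∠QDP = 137.9° gives DP at -56.20° from the x-axis; with |DP| = 25.6, P = (3.983, 1.100). DP ⟂ PT, so PT runs at -146.2°; with |PT| = 26.0, T = (-17.62, -13.36). Then |ET| = |T − E| = 22.20.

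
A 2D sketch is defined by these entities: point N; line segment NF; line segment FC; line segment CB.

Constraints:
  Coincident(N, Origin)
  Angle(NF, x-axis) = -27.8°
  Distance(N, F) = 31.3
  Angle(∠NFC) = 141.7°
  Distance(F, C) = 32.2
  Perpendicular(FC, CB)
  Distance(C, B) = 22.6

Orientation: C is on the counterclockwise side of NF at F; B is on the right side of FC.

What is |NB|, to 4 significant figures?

70.61

∠NFC = 141.7°, so FC runs at -27.8° + (180° − 141.7°) = 10.50° from the x-axis; with |FC| = 32.2, C = F + 32.2·(cos 10.50°, sin 10.50°) = (59.35, -8.730). The perpendicularity gives CB at right angles to FC; with |CB| = 22.6 on the right of FC, B = C + 22.6·(0.1822, -0.9833) = (63.47, -30.95). Then |NB| = |B − N| = 70.61.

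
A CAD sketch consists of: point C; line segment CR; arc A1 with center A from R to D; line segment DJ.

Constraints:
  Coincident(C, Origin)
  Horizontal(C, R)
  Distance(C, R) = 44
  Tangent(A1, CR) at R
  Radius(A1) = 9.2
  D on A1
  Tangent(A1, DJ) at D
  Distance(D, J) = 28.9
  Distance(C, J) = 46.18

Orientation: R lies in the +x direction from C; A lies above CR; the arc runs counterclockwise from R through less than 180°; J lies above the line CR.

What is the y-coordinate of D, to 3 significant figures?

15.9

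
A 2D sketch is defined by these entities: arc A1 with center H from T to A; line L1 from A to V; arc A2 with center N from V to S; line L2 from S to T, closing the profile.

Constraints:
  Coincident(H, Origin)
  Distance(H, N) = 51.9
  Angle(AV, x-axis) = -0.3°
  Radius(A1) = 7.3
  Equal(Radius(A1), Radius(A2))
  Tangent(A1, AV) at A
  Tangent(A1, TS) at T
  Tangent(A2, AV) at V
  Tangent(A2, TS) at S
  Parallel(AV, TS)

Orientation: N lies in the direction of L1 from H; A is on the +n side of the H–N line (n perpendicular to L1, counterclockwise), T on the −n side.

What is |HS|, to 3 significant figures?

52.4

Tangency of A1 to both parallel lines with radius 7.3 puts A and T at H ± 7.3·n: A = (0.0382, 7.30), T = (-0.0382, -7.30). Equal radii place V and S the same way about N: V = N + 7.3·n = (51.9, 7.03), S = N − 7.3·n = (51.9, -7.57). Then |HS| = |S − H| = 52.4.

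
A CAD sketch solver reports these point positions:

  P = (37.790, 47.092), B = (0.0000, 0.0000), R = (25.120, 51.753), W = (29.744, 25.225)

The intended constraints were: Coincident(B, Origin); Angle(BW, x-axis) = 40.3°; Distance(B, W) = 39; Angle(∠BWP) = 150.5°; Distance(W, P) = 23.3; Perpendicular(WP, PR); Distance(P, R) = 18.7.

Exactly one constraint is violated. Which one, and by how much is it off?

Distance(P, R) = 18.7 — off by 5.20.

B = (0.00, 0.00) ✓; BW at 40.30° ✓; |BW| = 39.00 ✓; ∠BWP = 150.5° ✓; |WP| = 23.30 ✓; ∠(WP, PR) = 90.00° ✓; |PR| = 13.50 ✗.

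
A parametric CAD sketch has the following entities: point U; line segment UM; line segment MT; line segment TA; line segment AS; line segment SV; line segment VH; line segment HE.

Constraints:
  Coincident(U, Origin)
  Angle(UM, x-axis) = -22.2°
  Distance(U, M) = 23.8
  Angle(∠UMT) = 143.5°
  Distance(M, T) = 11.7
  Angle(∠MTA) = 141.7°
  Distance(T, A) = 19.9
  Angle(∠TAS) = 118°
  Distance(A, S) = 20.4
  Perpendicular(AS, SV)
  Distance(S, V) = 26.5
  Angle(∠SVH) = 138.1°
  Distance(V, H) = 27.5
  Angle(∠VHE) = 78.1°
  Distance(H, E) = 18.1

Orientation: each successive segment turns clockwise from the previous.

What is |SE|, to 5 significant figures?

43.492

U is at the origin; UM runs at -22.2° with length 23.8, so M = (22.036, -8.9926). ∠UMT = 143.5° gives MT at -58.700° from the x-axis; with |MT| = 11.7, T = (28.114, -18.990). ∠MTA = 141.7° gives TA at -97.000° from the x-axis; with |TA| = 19.9, A = (25.689, -38.741). ∠TAS = 118.0° gives AS at -159.00° from the x-axis; with |AS| = 20.4, S = (6.6439, -46.052). AS is perpendicular to SV, so SV runs at 111.00°; with |SV| = 26.5, V = (-2.8529, -21.312). ∠SVH = 138.1° gives VH at 69.100° from the x-axis; with |VH| = 27.5, H = (6.9574, 4.3784). ∠VHE = 78.1° gives HE at -32.800° from the x-axis; with |HE| = 18.1, E = (22.172, -5.4266). Then |SE| = |E − S| = 43.492.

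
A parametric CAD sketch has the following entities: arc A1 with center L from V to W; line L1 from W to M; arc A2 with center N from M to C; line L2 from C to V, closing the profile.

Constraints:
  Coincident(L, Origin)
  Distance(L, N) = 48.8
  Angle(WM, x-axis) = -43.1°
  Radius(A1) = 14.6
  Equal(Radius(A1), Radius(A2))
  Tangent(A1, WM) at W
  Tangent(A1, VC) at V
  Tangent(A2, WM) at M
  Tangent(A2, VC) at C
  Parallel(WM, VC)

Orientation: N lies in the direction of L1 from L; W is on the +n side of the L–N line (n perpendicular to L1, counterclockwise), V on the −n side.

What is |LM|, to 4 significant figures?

50.94

The slot axis is L1's direction at -43.1°, so u = (cos -43.1°, sin -43.1°) = (0.7302, -0.6833) and n = (−sin -43.1°, cos -43.1°) = (0.6833, 0.7302). L is at the origin and N lies 48.8 along u from L, so N = 48.8·u = (35.63, -33.34). Tangency of A1 to both parallel lines with radius 14.6 puts W and V at L ± 14.6·n: W = (9.976, 10.66), V = (-9.976, -10.66). Equal radii place M and C the same way about N: M = N + 14.6·n = (45.61, -22.68), C = N − 14.6·n = (25.66, -44.00). Then |LM| = |M − L| = 50.94.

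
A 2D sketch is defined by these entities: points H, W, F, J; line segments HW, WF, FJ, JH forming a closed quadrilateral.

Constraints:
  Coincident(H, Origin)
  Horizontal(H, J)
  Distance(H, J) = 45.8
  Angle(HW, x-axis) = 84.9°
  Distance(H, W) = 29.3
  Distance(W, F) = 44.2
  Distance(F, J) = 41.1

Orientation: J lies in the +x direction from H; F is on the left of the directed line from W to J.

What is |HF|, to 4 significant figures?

61.07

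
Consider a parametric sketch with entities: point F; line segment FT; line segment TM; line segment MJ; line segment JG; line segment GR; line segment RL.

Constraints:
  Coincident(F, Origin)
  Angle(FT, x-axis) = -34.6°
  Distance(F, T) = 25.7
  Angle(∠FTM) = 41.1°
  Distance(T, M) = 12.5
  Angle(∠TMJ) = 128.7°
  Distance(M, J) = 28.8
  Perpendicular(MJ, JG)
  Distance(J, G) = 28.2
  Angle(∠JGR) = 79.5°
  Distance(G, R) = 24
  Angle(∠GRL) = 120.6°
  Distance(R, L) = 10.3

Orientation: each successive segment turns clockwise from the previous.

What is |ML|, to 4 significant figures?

14.25

F is at the origin; FT runs at -34.6° with length 25.7, so T = (21.15, -14.59). ∠FTM = 41.1° gives TM at -173.5° from the x-axis; with |TM| = 12.5, M = (8.735, -16.01). ∠TMJ = 128.7° gives MJ at 135.2° from the x-axis; with |MJ| = 28.8, J = (-11.70, 4.285). MJ ⟂ JG, so JG runs at 45.20°; with |JG| = 28.2, G = (8.170, 24.29). ∠JGR = 79.5° gives GR at -55.30° from the x-axis; with |GR| = 24.0, R = (21.83, 4.563). ∠GRL = 120.6° gives RL at -114.7° from the x-axis; with |RL| = 10.3, L = (17.53, -4.794). Then |ML| = |L − M| = 14.25.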